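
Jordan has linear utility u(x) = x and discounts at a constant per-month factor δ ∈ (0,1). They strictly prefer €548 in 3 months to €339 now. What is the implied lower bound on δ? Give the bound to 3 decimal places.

δ > 0.852

Under u(x) = x this choice says 339 < δ^3·548.
So δ^3 > 339/548 = 0.61861; taking the cube root of both positive sides preserves the inequality.
δ > 0.61861^(1/3) = 0.852.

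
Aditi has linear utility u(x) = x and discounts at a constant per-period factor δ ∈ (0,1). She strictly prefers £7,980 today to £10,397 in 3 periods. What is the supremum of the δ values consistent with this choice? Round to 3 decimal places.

Under u(x) = x this choice says 7980 > δ^3·10397.
Hence δ^3 < 7980/10397 = 0.76753, and x ↦ x^(1/3) is increasing on (0,∞).
δ < 0.76753^(1/3) = 0.916.

δ < 0.916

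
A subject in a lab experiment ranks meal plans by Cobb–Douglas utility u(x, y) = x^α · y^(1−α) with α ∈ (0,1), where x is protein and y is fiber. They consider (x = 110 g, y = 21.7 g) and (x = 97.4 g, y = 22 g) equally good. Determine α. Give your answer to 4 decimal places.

Set the two utilities equal: 110^α·21.7^(1−α) = 97.4^α·22^(1−α).
Rearrange to (110/97.4)^α = (22/21.7)^(1−α) and take logs: α·0.1216542 = (1−α)·0.0137302.
Thus α·(0.1353844) = 0.0137302, so α = 0.0137302/0.1353844 ≈ 0.1014.

α ≈ 0.1014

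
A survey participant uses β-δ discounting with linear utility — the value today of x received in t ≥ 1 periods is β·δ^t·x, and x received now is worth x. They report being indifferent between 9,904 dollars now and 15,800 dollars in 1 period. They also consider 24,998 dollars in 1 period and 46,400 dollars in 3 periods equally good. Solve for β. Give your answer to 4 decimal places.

The second indifference involves only future payoffs, so β cancels: β·δ^1·24998 = β·δ^3·46400, giving δ^2 = 24998/46400 = 0.53875, so δ = 0.73400.
Substituting δ into 9904 = β·δ·15800: β = 9904/(11597.135) ≈ 0.8540.

β ≈ 0.8540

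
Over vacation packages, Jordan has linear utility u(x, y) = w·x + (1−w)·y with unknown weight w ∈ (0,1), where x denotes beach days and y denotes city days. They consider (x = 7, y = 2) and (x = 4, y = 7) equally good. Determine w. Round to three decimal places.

w = 0.625

u(7,2) = u(4,7) means w·7 + (1−w)·2 = w·4 + (1−w)·7.
w·(7−4) = (1−w)·(7−2), i.e. w·3 = (1−w)·5.
So w/(1−w) = 5/3 = 1.6667, giving w = 5/(3+5) = 0.625.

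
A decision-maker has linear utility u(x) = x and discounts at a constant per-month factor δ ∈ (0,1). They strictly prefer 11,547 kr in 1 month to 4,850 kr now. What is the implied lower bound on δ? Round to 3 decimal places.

The preference means 4850 < δ·11547.
Dividing through by 11547 gives δ > 0.42002.

δ > 0.420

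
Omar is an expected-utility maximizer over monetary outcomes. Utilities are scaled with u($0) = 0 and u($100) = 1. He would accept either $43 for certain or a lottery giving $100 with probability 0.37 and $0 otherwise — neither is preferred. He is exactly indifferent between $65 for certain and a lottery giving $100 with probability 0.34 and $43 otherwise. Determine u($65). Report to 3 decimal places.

0.584

The first gamble pins u($43): it must equal 0.37·1 + 0.63·0 = 0.37.
Chaining: u($65) = 0.34·1.00 + 0.66·0.37 = 0.5842.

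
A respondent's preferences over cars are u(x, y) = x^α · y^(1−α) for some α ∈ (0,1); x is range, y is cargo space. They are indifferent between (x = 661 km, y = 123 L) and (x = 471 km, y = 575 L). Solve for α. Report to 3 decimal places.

α ≈ 0.820

The Cobb–Douglas utilities coincide, so 661^α·123^(1−α) = 471^α·575^(1−α).
Taking logs: α·ln 661 + (1−α)·ln 123 = α·ln 471 + (1−α)·ln 575, i.e. α·0.338896 = (1−α)·1.542186.
With A = 0.338896 and B = 1.542186: α·A = (1−α)·B, so α = B/(A+B) = 1.542186/1.881082 ≈ 0.820.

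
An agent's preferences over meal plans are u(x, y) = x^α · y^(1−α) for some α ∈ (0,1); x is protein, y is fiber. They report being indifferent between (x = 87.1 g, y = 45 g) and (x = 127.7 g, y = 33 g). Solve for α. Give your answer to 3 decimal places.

The Cobb–Douglas utilities coincide, so 87.1^α·45^(1−α) = 127.7^α·33^(1−α).
(87.1/127.7)^α = (33/45)^(1−α); take logs: α·ln(87.1/127.7) = (1−α)·ln(33/45), i.e. α·-0.382627 = (1−α)·-0.310155.
Thus α·(-0.692782) = -0.310155, so α = -0.310155/-0.692782 ≈ 0.448.

α ≈ 0.448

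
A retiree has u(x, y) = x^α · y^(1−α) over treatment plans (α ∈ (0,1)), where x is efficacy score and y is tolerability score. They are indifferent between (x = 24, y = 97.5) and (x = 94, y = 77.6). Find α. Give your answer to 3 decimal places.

Set the two utilities equal: 24^α·97.5^(1−α) = 94^α·77.6^(1−α).
Taking logs: α·ln 24 + (1−α)·ln 97.5 = α·ln 94 + (1−α)·ln 77.6, i.e. α·-1.365241 = (1−α)·-0.228285.
Thus α·(-1.593526) = -0.228285, so α = -0.228285/-1.593526 ≈ 0.143.

α ≈ 0.143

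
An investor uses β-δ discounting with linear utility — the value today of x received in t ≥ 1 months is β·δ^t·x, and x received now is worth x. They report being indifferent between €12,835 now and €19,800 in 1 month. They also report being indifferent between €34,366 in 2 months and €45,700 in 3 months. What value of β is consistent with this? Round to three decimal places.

β ≈ 0.862

From the later pair, β·δ^2·34366 = β·δ^3·45700; dividing through, δ = 34366/45700 = 0.75199.
The first indifference: 12835 = β·δ·19800, so β = 12835/(δ·19800) = 12835/(0.75199·19800) ≈ 0.862.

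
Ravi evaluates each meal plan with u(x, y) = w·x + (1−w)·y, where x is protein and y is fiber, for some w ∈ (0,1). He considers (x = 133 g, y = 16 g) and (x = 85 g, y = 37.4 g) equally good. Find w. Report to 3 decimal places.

w = 0.308

Indifference: w·133 + (1−w)·16 = w·85 + (1−w)·37.4.
w·(133−85) = (1−w)·(37.4−16), i.e. w·48 = (1−w)·21.4.
So w/(1−w) = 21.4/48 = 0.4458, giving w = 21.4/(48+21.4) = 0.308.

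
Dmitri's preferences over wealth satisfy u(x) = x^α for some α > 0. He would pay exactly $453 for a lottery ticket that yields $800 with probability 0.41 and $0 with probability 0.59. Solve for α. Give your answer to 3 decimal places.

Since u(0) = 0, the lottery's EU is 0.41·800^α.
Equating: 453^α = 0.41·800^α, i.e. 0.5663^α = 0.41.
Taking logs: α·ln(453/800) = ln(0.41), so α = -0.891598 / -0.568720 ≈ 1.568.

α ≈ 1.568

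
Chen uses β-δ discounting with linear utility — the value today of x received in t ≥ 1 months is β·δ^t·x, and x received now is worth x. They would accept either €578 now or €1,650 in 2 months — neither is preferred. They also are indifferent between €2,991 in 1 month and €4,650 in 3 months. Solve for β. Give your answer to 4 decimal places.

Both payoffs in the second observation are in the future, so β drops out: δ^1·2991 = δ^3·4650 ⇒ δ^2 = 2991/4650 = 0.64323, so δ = 0.80201.
Substituting δ into 578 = β·δ^2·1650: β = 578/(1061.323) ≈ 0.5446.

β ≈ 0.5446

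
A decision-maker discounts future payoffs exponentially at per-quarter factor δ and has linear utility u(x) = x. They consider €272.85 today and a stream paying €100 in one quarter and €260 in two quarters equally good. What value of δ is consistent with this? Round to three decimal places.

Present value of the stream is 100·δ + 260·δ². Indifference gives 100δ + 260δ² = 272.85.
That is, 260δ² + 100δ − 272.85 = 0, a quadratic in δ.
The positive root is δ = [−100 + √(100² + 4·260·272.85)] / (2·260) = (−100 + 542.000)/520 ≈ 0.850.

δ ≈ 0.850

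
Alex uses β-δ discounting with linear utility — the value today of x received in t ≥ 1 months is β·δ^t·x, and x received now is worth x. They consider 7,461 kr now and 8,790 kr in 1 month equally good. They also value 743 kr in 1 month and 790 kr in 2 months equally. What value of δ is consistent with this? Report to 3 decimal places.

Both payoffs in the second observation are in the future, so β drops out: δ^1·743 = δ^2·790 ⇒ δ = 743/790 = 0.94051.

δ ≈ 0.941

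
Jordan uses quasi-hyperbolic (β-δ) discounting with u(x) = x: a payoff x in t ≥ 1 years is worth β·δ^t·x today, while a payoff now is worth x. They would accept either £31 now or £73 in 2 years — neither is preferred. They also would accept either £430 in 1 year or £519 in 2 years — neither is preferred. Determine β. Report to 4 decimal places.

β ≈ 0.6186

From the later pair, β·δ^1·430 = β·δ^2·519; dividing through, δ = 430/519 = 0.82852.
The first indifference: 31 = β·δ^2·73, so β = 31/(δ^2·73) = 31/(0.68644·73) ≈ 0.6186.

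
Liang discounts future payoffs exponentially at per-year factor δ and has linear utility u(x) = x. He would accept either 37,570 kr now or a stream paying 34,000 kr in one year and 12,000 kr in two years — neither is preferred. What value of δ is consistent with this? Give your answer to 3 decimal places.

Equating present values: 37570 = 34000δ + 12000δ².
That is, 12000δ² + 34000δ − 37570 = 0, a quadratic in δ.
By the quadratic formula (taking the positive root), δ = (−34000 + √2959360000.00) / 24000 ≈ 0.850.

δ ≈ 0.850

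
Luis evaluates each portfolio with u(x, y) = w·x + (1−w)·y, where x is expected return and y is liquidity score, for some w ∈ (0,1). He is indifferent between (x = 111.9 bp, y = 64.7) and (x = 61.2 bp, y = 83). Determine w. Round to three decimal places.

w = 0.265

Indifference: w·111.9 + (1−w)·64.7 = w·61.2 + (1−w)·83.
w·(111.9−61.2) = (1−w)·(83−64.7), i.e. w·50.7 = (1−w)·18.3.
Hence w = 18.3/(50.7+18.3) = 18.3/69 = 0.265.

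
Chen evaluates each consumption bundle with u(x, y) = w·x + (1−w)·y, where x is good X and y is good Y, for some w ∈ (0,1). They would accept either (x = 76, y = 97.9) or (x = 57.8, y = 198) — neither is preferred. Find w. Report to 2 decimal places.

Equating utilities: w·76 + (1−w)·97.9 = w·57.8 + (1−w)·198.
Rearranging, 18.2·w − 100.1·(1−w) = 0.
Hence w = 100.1/(18.2+100.1) = 100.1/118.3 = 0.85.

w = 0.85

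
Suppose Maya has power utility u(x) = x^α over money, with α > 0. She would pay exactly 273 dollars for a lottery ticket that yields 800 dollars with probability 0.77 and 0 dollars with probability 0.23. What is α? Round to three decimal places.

EU(lottery) = 0.77·800^α + 0.23·0 = 0.77·800^α.
Indifference: 273^α = 0.77·800^α, so (273/800)^α = 0.77.
α = ln(0.77) / ln(273/800) = -0.261365/-1.075140 ≈ 0.243.

α ≈ 0.243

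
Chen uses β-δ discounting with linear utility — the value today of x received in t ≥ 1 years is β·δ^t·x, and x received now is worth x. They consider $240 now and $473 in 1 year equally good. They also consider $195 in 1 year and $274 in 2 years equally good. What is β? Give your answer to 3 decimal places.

β ≈ 0.713

Both payoffs in the second observation are in the future, so β drops out: δ^1·195 = δ^2·274 ⇒ δ = 195/274 = 0.71168.
The first indifference: 240 = β·δ·473, so β = 240/(δ·473) = 240/(0.71168·473) ≈ 0.713.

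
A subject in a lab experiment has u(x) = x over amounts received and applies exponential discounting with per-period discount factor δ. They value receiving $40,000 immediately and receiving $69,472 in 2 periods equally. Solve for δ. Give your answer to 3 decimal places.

Equating discounted utilities: u(40000) = δ^2·u(69472) ⇒ δ^2 = u(40000)/u(69472).
With u(x) = x: δ^2 = 40000/69472 = 0.57577.
Taking the square root: δ = 0.57577^(1/2) ≈ 0.759.

δ ≈ 0.759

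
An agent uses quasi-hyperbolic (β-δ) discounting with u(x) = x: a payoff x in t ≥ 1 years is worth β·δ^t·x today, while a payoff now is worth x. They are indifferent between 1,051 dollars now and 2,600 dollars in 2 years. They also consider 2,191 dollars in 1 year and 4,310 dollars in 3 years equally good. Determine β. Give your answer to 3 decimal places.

Both payoffs in the second observation are in the future, so β drops out: δ^1·2191 = δ^3·4310 ⇒ δ^2 = 2191/4310 = 0.50835, so δ = 0.71299.
Now use the now-vs-future pair: 1051 = β·δ^2·2600 gives β = 1051/(0.50835·2600) ≈ 0.795.

β ≈ 0.795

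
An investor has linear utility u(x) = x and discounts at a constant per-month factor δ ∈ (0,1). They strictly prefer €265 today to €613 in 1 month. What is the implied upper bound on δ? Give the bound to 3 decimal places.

Comparing present values: 265 > δ·613.
Dividing through by 613 gives δ < 0.43230.

δ < 0.432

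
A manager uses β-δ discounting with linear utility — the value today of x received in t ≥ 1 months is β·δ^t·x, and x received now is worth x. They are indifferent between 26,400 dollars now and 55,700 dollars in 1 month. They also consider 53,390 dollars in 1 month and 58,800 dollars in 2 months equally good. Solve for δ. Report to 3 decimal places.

From the later pair, β·δ^1·53390 = β·δ^2·58800; dividing through, δ = 53390/58800 = 0.90799.

δ ≈ 0.908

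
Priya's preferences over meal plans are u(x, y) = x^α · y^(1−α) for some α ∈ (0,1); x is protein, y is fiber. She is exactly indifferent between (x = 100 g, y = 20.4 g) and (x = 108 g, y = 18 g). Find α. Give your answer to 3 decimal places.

Set the two utilities equal: 100^α·20.4^(1−α) = 108^α·18^(1−α).
Rearrange to (100/108)^α = (18/20.4)^(1−α) and take logs: α·-0.076961 = (1−α)·-0.125163.
So α/(1−α) = (-0.125163)/(-0.076961) = 1.626317, and α = 1.626317/2.626317 ≈ 0.619.

α ≈ 0.619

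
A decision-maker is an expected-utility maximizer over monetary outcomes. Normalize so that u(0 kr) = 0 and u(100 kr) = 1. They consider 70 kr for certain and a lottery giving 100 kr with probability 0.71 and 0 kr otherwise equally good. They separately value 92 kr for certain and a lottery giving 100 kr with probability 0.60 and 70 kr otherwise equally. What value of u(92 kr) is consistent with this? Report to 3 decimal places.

0.884

From the first indifference, u(70 kr) = 0.71·u(100 kr) + 0.29·u(0 kr) = 0.71·1 + 0.29·0 = 0.71.
Then u(92 kr) = 0.60·u(100 kr) + 0.40·u(70 kr) = 0.60·1.00 + 0.40·0.71 = 0.8840.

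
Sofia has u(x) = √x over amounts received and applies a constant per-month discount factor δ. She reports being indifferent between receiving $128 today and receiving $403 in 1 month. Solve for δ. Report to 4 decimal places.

δ ≈ 0.5636

Indifference means u(128) = δ · u(403), so δ = u(128)/u(403).
Since u(x) = √x, δ = √(128/403) = 0.56358.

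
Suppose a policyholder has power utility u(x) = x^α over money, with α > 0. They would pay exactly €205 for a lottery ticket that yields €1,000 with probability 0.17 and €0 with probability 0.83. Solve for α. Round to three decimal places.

α ≈ 1.118

EU(lottery) = 0.17·1000^α + 0.83·0 = 0.17·1000^α.
Setting u(205) equal to that: 205^α = 0.17·1000^α ⇒ (205/1000)^α = 0.17.
Take logs: α = ln 0.17 / ln(205/1000) ≈ 1.11813.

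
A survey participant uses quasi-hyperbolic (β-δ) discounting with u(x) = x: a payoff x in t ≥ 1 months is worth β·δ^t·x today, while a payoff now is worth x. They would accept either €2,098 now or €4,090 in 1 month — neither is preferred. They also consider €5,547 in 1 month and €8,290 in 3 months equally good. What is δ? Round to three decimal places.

δ ≈ 0.818

The second indifference involves only future payoffs, so β cancels: β·δ^1·5547 = β·δ^3·8290, giving δ^2 = 5547/8290 = 0.66912, so δ = 0.81800.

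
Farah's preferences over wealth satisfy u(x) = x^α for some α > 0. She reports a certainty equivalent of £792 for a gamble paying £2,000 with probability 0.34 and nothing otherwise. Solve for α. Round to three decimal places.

Since u(0) = 0, the lottery's EU is 0.34·2000^α.
Indifference: 792^α = 0.34·2000^α, so (792/2000)^α = 0.34.
Taking logs: α·ln(792/2000) = ln(0.34), so α = -1.078810 / -0.926341 ≈ 1.165.

α ≈ 1.165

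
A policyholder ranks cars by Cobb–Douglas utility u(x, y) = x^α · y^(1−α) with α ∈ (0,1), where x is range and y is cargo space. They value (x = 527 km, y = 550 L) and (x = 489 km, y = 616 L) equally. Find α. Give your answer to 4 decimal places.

Indifference: 527^α · 550^(1−α) = 489^α · 616^(1−α).
(527/489)^α = (616/550)^(1−α); take logs: α·ln(527/489) = (1−α)·ln(616/550), i.e. α·0.0748381 = (1−α)·0.1133287.
So α/(1−α) = (0.1133287)/(0.0748381) = 1.5143182, and α = 1.5143182/2.5143182 ≈ 0.6023.

α ≈ 0.6023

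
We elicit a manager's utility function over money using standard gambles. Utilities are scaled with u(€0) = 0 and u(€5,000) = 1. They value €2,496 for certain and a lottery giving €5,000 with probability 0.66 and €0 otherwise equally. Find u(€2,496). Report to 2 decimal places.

The indifference gives u(€2,496) = 0.66·u(€5,000) + 0.34·u(€0) = 0.66·1 + 0.34·0 = 0.66.

0.66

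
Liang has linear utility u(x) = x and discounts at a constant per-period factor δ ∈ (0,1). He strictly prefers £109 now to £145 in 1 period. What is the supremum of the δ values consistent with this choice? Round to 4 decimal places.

Comparing present values: 109 > δ·145.
So δ < 109/145 = 0.75172.

δ < 0.7517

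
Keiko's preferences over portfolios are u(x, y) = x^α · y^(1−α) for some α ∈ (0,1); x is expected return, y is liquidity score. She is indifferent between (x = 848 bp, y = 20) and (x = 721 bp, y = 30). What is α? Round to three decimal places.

The Cobb–Douglas utilities coincide, so 848^α·20^(1−α) = 721^α·30^(1−α).
Taking logs: α·ln 848 + (1−α)·ln 20 = α·ln 721 + (1−α)·ln 30, i.e. α·0.162241 = (1−α)·0.405465.
So α/(1−α) = (0.405465)/(0.162241) = 2.499152, and α = 2.499152/3.499152 ≈ 0.714.

α ≈ 0.714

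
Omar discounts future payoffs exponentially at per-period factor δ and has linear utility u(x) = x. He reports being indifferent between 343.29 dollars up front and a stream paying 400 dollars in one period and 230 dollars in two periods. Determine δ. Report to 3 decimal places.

The stream is worth 400δ + 230δ² today, so 400δ + 230δ² = 343.29.
That is, 230δ² + 400δ − 343.29 = 0, a quadratic in δ.
The positive root is δ = [−400 + √(400² + 4·230·343.29)] / (2·230) = (−400 + 689.802)/460 ≈ 0.630.

δ ≈ 0.630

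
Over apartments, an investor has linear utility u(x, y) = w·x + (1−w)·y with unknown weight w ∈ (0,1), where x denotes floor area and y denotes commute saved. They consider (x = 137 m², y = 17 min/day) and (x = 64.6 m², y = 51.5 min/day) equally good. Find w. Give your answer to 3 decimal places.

w = 0.323

Equating utilities: w·137 + (1−w)·17 = w·64.6 + (1−w)·51.5.
w·(137−64.6) = (1−w)·(51.5−17), i.e. w·72.4 = (1−w)·34.5.
Hence w = 34.5/(72.4+34.5) = 34.5/106.9 = 0.323.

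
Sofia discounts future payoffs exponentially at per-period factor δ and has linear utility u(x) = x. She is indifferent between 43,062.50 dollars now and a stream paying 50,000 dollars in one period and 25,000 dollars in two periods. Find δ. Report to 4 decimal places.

Present value of the stream is 50000·δ + 25000·δ². Indifference gives 50000δ + 25000δ² = 43062.50.
That is, 25000δ² + 50000δ − 43062.50 = 0, a quadratic in δ.
δ = (−50000 + √(50000² + 4·25000·43062.50)) / (2·25000) = (−50000 + √6806250000.00) / 50000 ≈ 0.6500.

δ ≈ 0.6500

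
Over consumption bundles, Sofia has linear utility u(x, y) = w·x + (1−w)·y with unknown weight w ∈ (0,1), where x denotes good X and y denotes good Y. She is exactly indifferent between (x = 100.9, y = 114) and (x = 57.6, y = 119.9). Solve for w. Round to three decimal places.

Equating utilities: w·100.9 + (1−w)·114 = w·57.6 + (1−w)·119.9.
Collecting terms: w·43.3 = (1−w)·5.9.
Hence w = 5.9/(43.3+5.9) = 5.9/49.2 = 0.120.

w = 0.120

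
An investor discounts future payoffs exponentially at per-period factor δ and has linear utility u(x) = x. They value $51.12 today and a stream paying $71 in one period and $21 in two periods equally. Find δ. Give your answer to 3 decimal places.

δ ≈ 0.610

Equating present values: 51.12 = 71δ + 21δ².
So 21δ² + 71δ − 51.12 = 0.
δ = (−71 + √(71² + 4·21·51.12)) / (2·21) = (−71 + √9335.08) / 42 ≈ 0.610.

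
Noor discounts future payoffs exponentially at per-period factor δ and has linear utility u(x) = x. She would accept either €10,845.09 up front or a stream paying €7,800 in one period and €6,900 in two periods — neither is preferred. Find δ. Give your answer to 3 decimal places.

δ ≈ 0.810

Present value of the stream is 7800·δ + 6900·δ². Indifference gives 7800δ + 6900δ² = 10845.09.
That is, 6900δ² + 7800δ − 10845.09 = 0, a quadratic in δ.
The positive root is δ = [−7800 + √(7800² + 4·6900·10845.09)] / (2·6900) = (−7800 + 18978.000)/13800 ≈ 0.810.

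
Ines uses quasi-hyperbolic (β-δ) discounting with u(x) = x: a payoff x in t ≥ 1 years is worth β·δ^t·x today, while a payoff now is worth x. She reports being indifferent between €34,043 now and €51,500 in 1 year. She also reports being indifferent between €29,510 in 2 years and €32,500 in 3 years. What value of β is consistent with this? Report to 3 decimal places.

β ≈ 0.728

Both payoffs in the second observation are in the future, so β drops out: δ^2·29510 = δ^3·32500 ⇒ δ = 29510/32500 = 0.90800.
Substituting δ into 34043 = β·δ·51500: β = 34043/(46762.000) ≈ 0.728.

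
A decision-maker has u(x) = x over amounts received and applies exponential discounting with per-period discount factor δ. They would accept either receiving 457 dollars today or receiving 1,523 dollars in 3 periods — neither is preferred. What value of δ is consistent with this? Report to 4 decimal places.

Indifference means u(457) = δ^3 · u(1523), so δ^3 = u(457)/u(1523).
With u(x) = x: δ^3 = 457/1523 = 0.30007.
Hence δ = (0.30007)^(1/3) = 0.669482.

δ ≈ 0.6695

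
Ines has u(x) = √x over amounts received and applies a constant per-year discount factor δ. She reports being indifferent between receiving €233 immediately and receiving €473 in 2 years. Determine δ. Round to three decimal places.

δ ≈ 0.838

Equating discounted utilities: u(233) = δ^2·u(473) ⇒ δ^2 = u(233)/u(473).
Since u(x) = √x, δ^2 = √(233/473) = 0.70185.
Hence δ = (0.70185)^(1/2) = 0.83777.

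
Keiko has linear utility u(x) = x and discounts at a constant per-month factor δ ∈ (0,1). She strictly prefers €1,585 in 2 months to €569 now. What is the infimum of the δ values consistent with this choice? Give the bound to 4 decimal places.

δ > 0.5992

The preference means 569 < δ^2·1585.
So δ^2 > 569/1585 = 0.35899; taking the square root of both positive sides preserves the inequality.
δ > 0.35899^(1/2) = 0.5992.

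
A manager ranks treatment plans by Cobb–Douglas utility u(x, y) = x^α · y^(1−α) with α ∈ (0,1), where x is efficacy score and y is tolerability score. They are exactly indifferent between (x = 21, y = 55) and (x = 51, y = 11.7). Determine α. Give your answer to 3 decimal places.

α ≈ 0.636

Indifference: 21^α · 55^(1−α) = 51^α · 11.7^(1−α).
Rearrange to (21/51)^α = (11.7/55)^(1−α) and take logs: α·-0.887303 = (1−α)·-1.547744.
Thus α·(-2.435047) = -1.547744, so α = -1.547744/-2.435047 ≈ 0.636.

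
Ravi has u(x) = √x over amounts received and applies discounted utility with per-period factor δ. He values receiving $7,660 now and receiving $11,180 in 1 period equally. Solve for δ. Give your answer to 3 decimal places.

Indifference means u(7660) = δ · u(11180), so δ = u(7660)/u(11180).
Since u(x) = √x, δ = √(7660/11180) = 0.82774.

δ ≈ 0.828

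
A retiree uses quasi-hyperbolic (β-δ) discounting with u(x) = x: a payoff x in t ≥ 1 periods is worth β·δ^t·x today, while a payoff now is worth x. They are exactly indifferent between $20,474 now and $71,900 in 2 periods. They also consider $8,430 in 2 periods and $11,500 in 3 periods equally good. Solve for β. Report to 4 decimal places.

From the later pair, β·δ^2·8430 = β·δ^3·11500; dividing through, δ = 8430/11500 = 0.73304.
Substituting δ into 20474 = β·δ^2·71900: β = 20474/(38635.662) ≈ 0.5299.

β ≈ 0.5299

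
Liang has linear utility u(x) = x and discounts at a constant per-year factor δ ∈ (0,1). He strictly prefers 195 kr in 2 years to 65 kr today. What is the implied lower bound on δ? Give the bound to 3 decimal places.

Under u(x) = x this choice says 65 < δ^2·195.
Hence δ^2 > 65/195 = 0.33333, and x ↦ x^(1/2) is increasing on (0,∞).
δ > 0.33333^(1/2) = 0.577.

δ > 0.577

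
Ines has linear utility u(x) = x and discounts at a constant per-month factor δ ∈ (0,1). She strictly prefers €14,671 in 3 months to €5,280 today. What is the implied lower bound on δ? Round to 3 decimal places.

δ > 0.711

The preference means 5280 < δ^3·14671.
Hence δ^3 > 5280/14671 = 0.35989, and x ↦ x^(1/3) is increasing on (0,∞).
δ > 0.35989^(1/3) = 0.711.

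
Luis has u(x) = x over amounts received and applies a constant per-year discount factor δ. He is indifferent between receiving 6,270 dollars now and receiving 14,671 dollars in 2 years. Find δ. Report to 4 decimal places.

δ ≈ 0.6537

Equating discounted utilities: u(6270) = δ^2·u(14671) ⇒ δ^2 = u(6270)/u(14671).
With u(x) = x: δ^2 = 6270/14671 = 0.42737.
Hence δ = (0.42737)^(1/2) = 0.653738.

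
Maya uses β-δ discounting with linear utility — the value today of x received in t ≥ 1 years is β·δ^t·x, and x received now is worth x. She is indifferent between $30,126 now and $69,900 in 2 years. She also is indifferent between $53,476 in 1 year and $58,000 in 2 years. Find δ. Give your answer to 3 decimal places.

δ ≈ 0.922

Both payoffs in the second observation are in the future, so β drops out: δ^1·53476 = δ^2·58000 ⇒ δ = 53476/58000 = 0.92200.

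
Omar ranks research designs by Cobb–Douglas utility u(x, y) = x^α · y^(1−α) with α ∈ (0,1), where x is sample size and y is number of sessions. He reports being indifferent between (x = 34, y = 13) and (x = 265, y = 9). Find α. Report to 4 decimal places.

α ≈ 0.1519

Set the two utilities equal: 34^α·13^(1−α) = 265^α·9^(1−α).
Taking logs: α·ln 34 + (1−α)·ln 13 = α·ln 265 + (1−α)·ln 9, i.e. α·-2.0533693 = (1−α)·-0.3677248.
So α/(1−α) = (-0.3677248)/(-2.0533693) = 0.1790836, and α = 0.1790836/1.1790836 ≈ 0.1519.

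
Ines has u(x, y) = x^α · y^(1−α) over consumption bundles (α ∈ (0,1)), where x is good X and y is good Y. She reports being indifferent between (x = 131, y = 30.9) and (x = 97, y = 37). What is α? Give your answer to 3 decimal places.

The Cobb–Douglas utilities coincide, so 131^α·30.9^(1−α) = 97^α·37^(1−α).
Rearrange to (131/97)^α = (37/30.9)^(1−α) and take logs: α·0.300486 = (1−α)·0.180162.
With A = 0.300486 and B = 0.180162: α·A = (1−α)·B, so α = B/(A+B) = 0.180162/0.480648 ≈ 0.375.

α ≈ 0.375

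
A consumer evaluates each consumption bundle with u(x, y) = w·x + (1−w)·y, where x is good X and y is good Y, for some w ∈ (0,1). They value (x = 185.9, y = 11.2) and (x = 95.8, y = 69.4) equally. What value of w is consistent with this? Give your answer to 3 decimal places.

u(185.9,11.2) = u(95.8,69.4) means w·185.9 + (1−w)·11.2 = w·95.8 + (1−w)·69.4.
w·(185.9−95.8) = (1−w)·(69.4−11.2), i.e. w·90.1 = (1−w)·58.2.
Hence w = 58.2/(90.1+58.2) = 58.2/148.3 = 0.392.

w = 0.392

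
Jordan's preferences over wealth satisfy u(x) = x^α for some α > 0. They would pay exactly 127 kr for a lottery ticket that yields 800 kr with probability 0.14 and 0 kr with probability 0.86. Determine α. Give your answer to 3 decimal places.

The lottery's expected utility is 0.14·u(800) + 0.86·u(0) = 0.14·800^α (since u(0) = 0 for α > 0).
Setting u(127) equal to that: 127^α = 0.14·800^α ⇒ (127/800)^α = 0.14.
Take logs: α = ln 0.14 / ln(127/800) ≈ 1.06829.

α ≈ 1.068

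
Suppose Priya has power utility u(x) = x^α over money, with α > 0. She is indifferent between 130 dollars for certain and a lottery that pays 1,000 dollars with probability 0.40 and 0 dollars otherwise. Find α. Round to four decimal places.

EU(lottery) = 0.40·1000^α + 0.60·0 = 0.40·1000^α.
Setting u(130) equal to that: 130^α = 0.40·1000^α ⇒ (130/1000)^α = 0.40.
Taking logs: α·ln(130/1000) = ln(0.40), so α = -0.9162907 / -2.0402208 ≈ 0.4491.

α ≈ 0.4491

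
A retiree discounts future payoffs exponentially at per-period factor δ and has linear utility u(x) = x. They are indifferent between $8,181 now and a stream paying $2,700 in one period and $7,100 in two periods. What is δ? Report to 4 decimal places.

Equating present values: 8181 = 2700δ + 7100δ².
Rearranged: 7100δ² + 2700δ − 8181 = 0.
δ = (−2700 + √(2700² + 4·7100·8181)) / (2·7100) = (−2700 + √239630400.00) / 14200 ≈ 0.9000.

δ ≈ 0.9000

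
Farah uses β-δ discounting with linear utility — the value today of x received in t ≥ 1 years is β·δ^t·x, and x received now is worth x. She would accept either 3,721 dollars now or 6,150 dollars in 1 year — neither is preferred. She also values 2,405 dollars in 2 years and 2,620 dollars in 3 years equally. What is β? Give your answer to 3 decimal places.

From the later pair, β·δ^2·2405 = β·δ^3·2620; dividing through, δ = 2405/2620 = 0.91794.
Substituting δ into 3721 = β·δ·6150: β = 3721/(5645.324) ≈ 0.659.

β ≈ 0.659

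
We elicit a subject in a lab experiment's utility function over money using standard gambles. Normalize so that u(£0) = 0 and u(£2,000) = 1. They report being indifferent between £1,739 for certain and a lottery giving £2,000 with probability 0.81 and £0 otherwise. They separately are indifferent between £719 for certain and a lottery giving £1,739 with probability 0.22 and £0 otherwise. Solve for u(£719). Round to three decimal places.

0.178

The first gamble pins u(£1,739): it must equal 0.81·1 + 0.19·0 = 0.81.
The second indifference gives u(£719) = 0.22·u(£1,739) + 0.78·u(£0) = 0.22·0.81 + 0.78·0.00 = 0.1782.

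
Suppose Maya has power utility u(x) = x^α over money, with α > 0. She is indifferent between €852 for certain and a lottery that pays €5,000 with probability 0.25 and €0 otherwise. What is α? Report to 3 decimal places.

The lottery's expected utility is 0.25·u(5000) + 0.75·u(0) = 0.25·5000^α (since u(0) = 0 for α > 0).
Indifference: 852^α = 0.25·5000^α, so (852/5000)^α = 0.25.
Taking logs: α·ln(852/5000) = ln(0.25), so α = -1.386294 / -1.769607 ≈ 0.783.

α ≈ 0.783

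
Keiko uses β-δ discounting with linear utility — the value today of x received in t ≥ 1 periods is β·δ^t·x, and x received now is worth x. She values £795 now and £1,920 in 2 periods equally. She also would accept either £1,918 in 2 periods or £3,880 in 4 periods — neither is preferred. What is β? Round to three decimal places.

From the later pair, β·δ^2·1918 = β·δ^4·3880; dividing through, δ^2 = 1918/3880 = 0.49433, so δ = 0.70309.
The first indifference: 795 = β·δ^2·1920, so β = 795/(δ^2·1920) = 795/(0.49433·1920) ≈ 0.838.

β ≈ 0.838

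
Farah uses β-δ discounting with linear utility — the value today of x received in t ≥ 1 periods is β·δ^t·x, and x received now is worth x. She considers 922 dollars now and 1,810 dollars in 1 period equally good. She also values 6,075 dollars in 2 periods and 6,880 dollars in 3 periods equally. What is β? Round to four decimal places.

From the later pair, β·δ^2·6075 = β·δ^3·6880; dividing through, δ = 6075/6880 = 0.88299.
The first indifference: 922 = β·δ·1810, so β = 922/(δ·1810) = 922/(0.88299·1810) ≈ 0.5769.

β ≈ 0.5769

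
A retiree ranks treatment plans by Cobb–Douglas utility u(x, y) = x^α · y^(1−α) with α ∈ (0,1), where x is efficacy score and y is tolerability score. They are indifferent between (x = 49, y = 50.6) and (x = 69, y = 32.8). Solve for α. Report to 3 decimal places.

α ≈ 0.559

Indifference: 49^α · 50.6^(1−α) = 69^α · 32.8^(1−α).
Taking logs: α·ln 49 + (1−α)·ln 50.6 = α·ln 69 + (1−α)·ln 32.8, i.e. α·-0.342286 = (1−α)·-0.433523.
So α/(1−α) = (-0.433523)/(-0.342286) = 1.266552, and α = 1.266552/2.266552 ≈ 0.559.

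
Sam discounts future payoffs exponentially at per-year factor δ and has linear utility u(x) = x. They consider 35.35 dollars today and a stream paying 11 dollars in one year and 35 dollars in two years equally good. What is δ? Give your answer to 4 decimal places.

The stream is worth 11δ + 35δ² today, so 11δ + 35δ² = 35.35.
So 35δ² + 11δ − 35.35 = 0.
δ = (−11 + √(11² + 4·35·35.35)) / (2·35) = (−11 + √5070.00) / 70 ≈ 0.8601.

δ ≈ 0.8601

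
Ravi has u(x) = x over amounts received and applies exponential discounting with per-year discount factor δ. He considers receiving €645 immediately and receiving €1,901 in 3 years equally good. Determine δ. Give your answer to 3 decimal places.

δ ≈ 0.697

Indifference means u(645) = δ^3 · u(1901), so δ^3 = u(645)/u(1901).
With u(x) = x: δ^3 = 645/1901 = 0.33930.
Hence δ = (0.33930)^(1/3) = 0.69747.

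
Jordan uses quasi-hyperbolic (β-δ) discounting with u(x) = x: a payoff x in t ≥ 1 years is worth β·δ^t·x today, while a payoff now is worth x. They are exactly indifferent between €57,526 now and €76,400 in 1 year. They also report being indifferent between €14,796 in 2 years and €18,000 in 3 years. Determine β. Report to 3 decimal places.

β ≈ 0.916

The second indifference involves only future payoffs, so β cancels: β·δ^2·14796 = β·δ^3·18000, giving δ = 14796/18000 = 0.82200.
Now use the now-vs-future pair: 57526 = β·δ·76400 gives β = 57526/(0.82200·76400) ≈ 0.916.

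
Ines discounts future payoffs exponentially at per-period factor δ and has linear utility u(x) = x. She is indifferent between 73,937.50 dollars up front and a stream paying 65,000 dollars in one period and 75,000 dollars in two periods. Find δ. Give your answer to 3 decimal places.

δ ≈ 0.650

The stream is worth 65000δ + 75000δ² today, so 65000δ + 75000δ² = 73937.50.
Rearranged: 75000δ² + 65000δ − 73937.50 = 0.
By the quadratic formula (taking the positive root), δ = (−65000 + √26406250000.00) / 150000 ≈ 0.650.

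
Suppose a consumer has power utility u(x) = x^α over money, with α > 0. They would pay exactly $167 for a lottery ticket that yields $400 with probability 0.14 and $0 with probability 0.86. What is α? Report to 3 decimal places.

α ≈ 2.251

EU(lottery) = 0.14·400^α + 0.86·0 = 0.14·400^α.
Setting u(167) equal to that: 167^α = 0.14·400^α ⇒ (167/400)^α = 0.14.
Taking logs: α·ln(167/400) = ln(0.14), so α = -1.966113 / -0.873471 ≈ 2.251.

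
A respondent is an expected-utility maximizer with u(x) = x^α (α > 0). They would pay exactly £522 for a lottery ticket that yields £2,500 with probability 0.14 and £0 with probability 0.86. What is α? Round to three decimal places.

The lottery's expected utility is 0.14·u(2500) + 0.86·u(0) = 0.14·2500^α (since u(0) = 0 for α > 0).
Equating: 522^α = 0.14·2500^α, i.e. 0.2088^α = 0.14.
α = ln(0.14) / ln(522/2500) = -1.966113/-1.566378 ≈ 1.255.

α ≈ 1.255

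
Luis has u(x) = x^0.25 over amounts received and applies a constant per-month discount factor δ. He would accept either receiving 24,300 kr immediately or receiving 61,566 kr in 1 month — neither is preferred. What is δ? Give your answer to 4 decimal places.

The payoff in 1 month is discounted by δ, so u(24300) = δ·u(61566) and δ = u(24300)/u(61566).
With u(x) = x^0.25: δ = 24300^0.25/61566^0.25 = (24300/61566)^0.25 = 0.79262.

δ ≈ 0.7926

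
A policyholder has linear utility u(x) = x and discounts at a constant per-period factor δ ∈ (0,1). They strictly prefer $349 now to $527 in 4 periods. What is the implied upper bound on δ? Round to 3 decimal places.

δ < 0.902

Comparing present values: 349 > δ^4·527.
Dividing by 527: δ^4 < 0.66224. Both sides are positive, so the 4th root keeps the direction.
δ < (349/527)^(1/4) ≈ 0.902.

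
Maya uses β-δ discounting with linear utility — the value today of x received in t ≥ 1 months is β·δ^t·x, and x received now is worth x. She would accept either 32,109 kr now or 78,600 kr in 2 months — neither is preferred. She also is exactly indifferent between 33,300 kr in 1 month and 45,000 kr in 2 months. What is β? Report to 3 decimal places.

β ≈ 0.746

The second indifference involves only future payoffs, so β cancels: β·δ^1·33300 = β·δ^2·45000, giving δ = 33300/45000 = 0.74000.
Substituting δ into 32109 = β·δ^2·78600: β = 32109/(43041.360) ≈ 0.746.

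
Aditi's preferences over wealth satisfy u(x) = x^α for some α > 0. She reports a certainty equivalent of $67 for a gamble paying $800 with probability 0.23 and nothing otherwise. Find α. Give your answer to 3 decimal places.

Since u(0) = 0, the lottery's EU is 0.23·800^α.
Equating: 67^α = 0.23·800^α, i.e. 0.0838^α = 0.23.
Take logs: α = ln 0.23 / ln(67/800) ≈ 0.59263.

α ≈ 0.593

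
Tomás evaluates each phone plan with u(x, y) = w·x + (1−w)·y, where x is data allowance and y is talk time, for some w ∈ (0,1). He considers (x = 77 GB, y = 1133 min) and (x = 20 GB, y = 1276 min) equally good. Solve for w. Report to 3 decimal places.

u(77,1133) = u(20,1276) means w·77 + (1−w)·1133 = w·20 + (1−w)·1276.
Collecting terms: w·57 = (1−w)·143.
Hence w = 143/(57+143) = 143/200 = 0.715.

w = 0.715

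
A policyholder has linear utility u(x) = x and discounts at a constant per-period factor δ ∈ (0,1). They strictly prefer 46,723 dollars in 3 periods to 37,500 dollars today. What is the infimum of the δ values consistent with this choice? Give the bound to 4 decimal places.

Comparing present values: 37500 < δ^3·46723.
So δ^3 > 37500/46723 = 0.80260; taking the cube root of both positive sides preserves the inequality.
δ > (37500/46723)^(1/3) ≈ 0.9293.

δ > 0.9293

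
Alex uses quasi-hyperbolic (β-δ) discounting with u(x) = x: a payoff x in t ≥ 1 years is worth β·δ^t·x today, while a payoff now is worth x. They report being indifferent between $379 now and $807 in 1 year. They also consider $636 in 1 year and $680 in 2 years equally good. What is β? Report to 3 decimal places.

The second indifference involves only future payoffs, so β cancels: β·δ^1·636 = β·δ^2·680, giving δ = 636/680 = 0.93529.
Now use the now-vs-future pair: 379 = β·δ·807 gives β = 379/(0.93529·807) ≈ 0.502.

β ≈ 0.502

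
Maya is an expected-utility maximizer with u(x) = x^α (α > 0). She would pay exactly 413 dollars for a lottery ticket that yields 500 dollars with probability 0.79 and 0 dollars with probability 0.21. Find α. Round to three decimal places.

α ≈ 1.233

Since u(0) = 0, the lottery's EU is 0.79·500^α.
Setting u(413) equal to that: 413^α = 0.79·500^α ⇒ (413/500)^α = 0.79.
α = ln(0.79) / ln(413/500) = -0.235722/-0.191161 ≈ 1.233.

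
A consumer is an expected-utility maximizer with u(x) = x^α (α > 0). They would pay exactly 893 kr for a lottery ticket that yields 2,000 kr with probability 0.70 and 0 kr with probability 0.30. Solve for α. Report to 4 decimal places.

α ≈ 0.4424

Since u(0) = 0, the lottery's EU is 0.70·2000^α.
Setting u(893) equal to that: 893^α = 0.70·2000^α ⇒ (893/2000)^α = 0.70.
Taking logs: α·ln(893/2000) = ln(0.70), so α = -0.3566749 / -0.8063159 ≈ 0.4424.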